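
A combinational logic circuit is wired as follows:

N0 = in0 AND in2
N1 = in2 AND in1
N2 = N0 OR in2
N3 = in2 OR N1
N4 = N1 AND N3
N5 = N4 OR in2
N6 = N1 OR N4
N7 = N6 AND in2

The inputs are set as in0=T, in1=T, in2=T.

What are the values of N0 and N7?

N0 = T, N7 = T

N0 = in0 AND in2 = T AND T = T
N1 = in2 AND in1 = T AND T = T
N3 = in2 OR N1 = T OR T = T
N4 = N1 AND N3 = T AND T = T
N6 = N1 OR N4 = T OR T = T
N7 = N6 AND in2 = T AND T = T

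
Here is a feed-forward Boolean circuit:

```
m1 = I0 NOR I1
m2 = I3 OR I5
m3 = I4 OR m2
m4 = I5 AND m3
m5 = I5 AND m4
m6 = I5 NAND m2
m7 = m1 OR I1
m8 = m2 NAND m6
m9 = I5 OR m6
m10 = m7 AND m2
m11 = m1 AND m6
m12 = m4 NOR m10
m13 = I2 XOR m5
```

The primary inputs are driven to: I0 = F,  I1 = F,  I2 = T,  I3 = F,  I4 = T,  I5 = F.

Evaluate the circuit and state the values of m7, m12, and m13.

m1 = I0 NOR I1 = F NOR F = T
m2 = I3 OR I5 = F OR F = F
m3 = I4 OR m2 = T OR F = T
m4 = I5 AND m3 = F AND T = F
m5 = I5 AND m4 = F AND F = F
m7 = m1 OR I1 = T OR F = T
m10 = m7 AND m2 = T AND F = F
m12 = m4 NOR m10 = F NOR F = T
m13 = I2 XOR m5 = T XOR F = T

m7 = T; m12 = T; m13 = T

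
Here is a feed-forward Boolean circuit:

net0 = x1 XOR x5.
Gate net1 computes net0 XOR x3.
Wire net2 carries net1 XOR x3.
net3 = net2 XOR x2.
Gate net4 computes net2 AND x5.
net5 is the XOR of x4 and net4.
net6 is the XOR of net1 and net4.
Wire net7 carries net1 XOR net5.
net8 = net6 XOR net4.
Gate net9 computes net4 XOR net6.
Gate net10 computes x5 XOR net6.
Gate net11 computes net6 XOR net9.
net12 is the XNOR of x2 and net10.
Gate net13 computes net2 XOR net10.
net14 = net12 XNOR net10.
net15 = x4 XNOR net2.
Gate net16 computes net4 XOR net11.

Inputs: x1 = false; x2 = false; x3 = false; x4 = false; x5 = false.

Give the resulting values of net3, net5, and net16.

net0 = x1 XOR x5 = false XOR false = false
net1 = net0 XOR x3 = false XOR false = false
net2 = net1 XOR x3 = false XOR false = false
net3 = net2 XOR x2 = false XOR false = false
net4 = net2 AND x5 = false AND false = false
net5 = x4 XOR net4 = false XOR false = false
net6 = net1 XOR net4 = false XOR false = false
net9 = net4 XOR net6 = false XOR false = false
net11 = net6 XOR net9 = false XOR false = false
net16 = net4 XOR net11 = false XOR false = false

net3 = false, net5 = false, net16 = false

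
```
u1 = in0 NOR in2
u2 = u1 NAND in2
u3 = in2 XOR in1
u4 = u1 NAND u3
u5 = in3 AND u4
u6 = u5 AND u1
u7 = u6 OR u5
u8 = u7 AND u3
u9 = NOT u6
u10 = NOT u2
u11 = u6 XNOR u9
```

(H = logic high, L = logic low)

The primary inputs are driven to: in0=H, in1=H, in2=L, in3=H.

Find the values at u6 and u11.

u1 = in0 NOR in2 = H NOR L = L
u3 = in2 XOR in1 = L XOR H = H
u4 = u1 NAND u3 = L NAND H = H
u5 = in3 AND u4 = H AND H = H
u6 = u5 AND u1 = H AND L = L
u9 = NOT u6 = NOT L = H
u11 = u6 XNOR u9 = L XNOR H = L

u6 = L, u11 = L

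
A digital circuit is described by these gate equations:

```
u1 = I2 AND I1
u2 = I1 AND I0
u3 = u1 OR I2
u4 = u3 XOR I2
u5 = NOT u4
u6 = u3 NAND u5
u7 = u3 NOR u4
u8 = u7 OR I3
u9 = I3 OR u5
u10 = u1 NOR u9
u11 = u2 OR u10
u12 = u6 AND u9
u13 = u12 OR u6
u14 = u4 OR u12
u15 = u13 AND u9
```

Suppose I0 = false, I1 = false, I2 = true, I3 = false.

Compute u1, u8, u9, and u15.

u1 = false, u8 = false, u9 = true, u15 = false

u1 = I2 AND I1 = true AND false = false
u3 = u1 OR I2 = false OR true = true
u4 = u3 XOR I2 = true XOR true = false
u5 = NOT u4 = NOT false = true
u6 = u3 NAND u5 = true NAND true = false
u7 = u3 NOR u4 = true NOR false = false
u8 = u7 OR I3 = false OR false = false
u9 = I3 OR u5 = false OR true = true
u12 = u6 AND u9 = false AND true = false
u13 = u12 OR u6 = false OR false = false
u15 = u13 AND u9 = false AND true = false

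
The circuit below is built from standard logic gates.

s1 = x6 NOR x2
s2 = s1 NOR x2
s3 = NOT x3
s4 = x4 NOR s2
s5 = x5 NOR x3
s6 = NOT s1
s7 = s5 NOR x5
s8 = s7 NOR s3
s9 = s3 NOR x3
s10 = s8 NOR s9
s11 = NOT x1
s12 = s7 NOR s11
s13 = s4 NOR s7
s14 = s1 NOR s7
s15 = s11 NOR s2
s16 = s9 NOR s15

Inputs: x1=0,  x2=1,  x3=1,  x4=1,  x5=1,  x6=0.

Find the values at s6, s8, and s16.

s6 = 1, s8 = 1, s16 = 1

s1 = x6 NOR x2 = 0 NOR 1 = 0
s2 = s1 NOR x2 = 0 NOR 1 = 0
s3 = NOT x3 = NOT 1 = 0
s5 = x5 NOR x3 = 1 NOR 1 = 0
s6 = NOT s1 = NOT 0 = 1
s7 = s5 NOR x5 = 0 NOR 1 = 0
s8 = s7 NOR s3 = 0 NOR 0 = 1
s9 = s3 NOR x3 = 0 NOR 1 = 0
s11 = NOT x1 = NOT 0 = 1
s15 = s11 NOR s2 = 1 NOR 0 = 0
s16 = s9 NOR s15 = 0 NOR 0 = 1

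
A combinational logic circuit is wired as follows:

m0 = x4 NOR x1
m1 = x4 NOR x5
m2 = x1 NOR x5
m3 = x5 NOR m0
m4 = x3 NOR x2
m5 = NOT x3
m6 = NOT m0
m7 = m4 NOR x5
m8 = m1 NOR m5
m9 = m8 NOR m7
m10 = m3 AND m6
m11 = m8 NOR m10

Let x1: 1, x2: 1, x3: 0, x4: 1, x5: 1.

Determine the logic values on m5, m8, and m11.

m0 = x4 NOR x1 = 1 NOR 1 = 0
m1 = x4 NOR x5 = 1 NOR 1 = 0
m3 = x5 NOR m0 = 1 NOR 0 = 0
m5 = NOT x3 = NOT 0 = 1
m6 = NOT m0 = NOT 0 = 1
m8 = m1 NOR m5 = 0 NOR 1 = 0
m10 = m3 AND m6 = 0 AND 1 = 0
m11 = m8 NOR m10 = 0 NOR 0 = 1

m5 = 1; m8 = 0; m11 = 1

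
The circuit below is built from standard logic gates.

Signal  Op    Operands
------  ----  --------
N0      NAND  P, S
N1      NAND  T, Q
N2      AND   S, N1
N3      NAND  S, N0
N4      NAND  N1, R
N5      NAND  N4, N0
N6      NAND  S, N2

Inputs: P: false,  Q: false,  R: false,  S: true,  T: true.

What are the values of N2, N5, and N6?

N0 = P NAND S = false NAND true = true
N1 = T NAND Q = true NAND false = true
N2 = S AND N1 = true AND true = true
N4 = N1 NAND R = true NAND false = true
N5 = N4 NAND N0 = true NAND true = false
N6 = S NAND N2 = true NAND true = false

N2 = true  N5 = false  N6 = false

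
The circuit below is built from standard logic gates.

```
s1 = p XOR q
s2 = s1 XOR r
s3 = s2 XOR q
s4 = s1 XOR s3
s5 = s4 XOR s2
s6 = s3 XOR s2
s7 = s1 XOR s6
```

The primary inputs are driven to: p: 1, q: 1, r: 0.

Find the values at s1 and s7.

s1 = p XOR q = 1 XOR 1 = 0
s2 = s1 XOR r = 0 XOR 0 = 0
s3 = s2 XOR q = 0 XOR 1 = 1
s6 = s3 XOR s2 = 1 XOR 0 = 1
s7 = s1 XOR s6 = 0 XOR 1 = 1

s1 = 0, s7 = 1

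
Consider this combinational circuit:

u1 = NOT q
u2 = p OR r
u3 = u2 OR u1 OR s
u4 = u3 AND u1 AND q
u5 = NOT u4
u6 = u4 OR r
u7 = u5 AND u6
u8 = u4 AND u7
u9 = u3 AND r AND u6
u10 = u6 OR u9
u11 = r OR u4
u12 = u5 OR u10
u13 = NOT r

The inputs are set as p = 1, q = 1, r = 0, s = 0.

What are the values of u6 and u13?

u1 = NOT q = NOT 1 = 0
u2 = p OR r = 1 OR 0 = 1
u3 = u2 OR u1 OR s = 1 OR 0 OR 0 = 1
u4 = u3 AND u1 AND q = 1 AND 0 AND 1 = 0
u6 = u4 OR r = 0 OR 0 = 0
u13 = NOT r = NOT 0 = 1

u6 = 0, u13 = 1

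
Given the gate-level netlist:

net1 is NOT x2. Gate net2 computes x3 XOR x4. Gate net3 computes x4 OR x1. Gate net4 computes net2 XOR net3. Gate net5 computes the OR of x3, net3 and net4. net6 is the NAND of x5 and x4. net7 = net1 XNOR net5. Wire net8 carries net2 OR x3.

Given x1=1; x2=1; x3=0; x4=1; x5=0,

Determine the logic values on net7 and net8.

net1 = NOT x2 = NOT 1 = 0
net2 = x3 XOR x4 = 0 XOR 1 = 1
net3 = x4 OR x1 = 1 OR 1 = 1
net4 = net2 XOR net3 = 1 XOR 1 = 0
net5 = x3 OR net3 OR net4 = 0 OR 1 OR 0 = 1
net7 = net1 XNOR net5 = 0 XNOR 1 = 0
net8 = net2 OR x3 = 1 OR 0 = 1

net7 = 0, net8 = 1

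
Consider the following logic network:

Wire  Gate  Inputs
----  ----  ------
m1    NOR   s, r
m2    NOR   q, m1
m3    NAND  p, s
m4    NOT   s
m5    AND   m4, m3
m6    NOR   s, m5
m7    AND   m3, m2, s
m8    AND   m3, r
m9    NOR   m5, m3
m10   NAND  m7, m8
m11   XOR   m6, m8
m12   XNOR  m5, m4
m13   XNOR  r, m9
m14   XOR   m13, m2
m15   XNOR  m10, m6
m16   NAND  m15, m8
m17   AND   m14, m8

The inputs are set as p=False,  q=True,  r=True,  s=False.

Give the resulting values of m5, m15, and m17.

m1 = s NOR r = False NOR True = False
m2 = q NOR m1 = True NOR False = False
m3 = p NAND s = False NAND False = True
m4 = NOT s = NOT False = True
m5 = m4 AND m3 = True AND True = True
m6 = s NOR m5 = False NOR True = False
m7 = m3 AND m2 AND s = True AND False AND False = False
m8 = m3 AND r = True AND True = True
m9 = m5 NOR m3 = True NOR True = False
m10 = m7 NAND m8 = False NAND True = True
m13 = r XNOR m9 = True XNOR False = False
m14 = m13 XOR m2 = False XOR False = False
m15 = m10 XNOR m6 = True XNOR False = False
m17 = m14 AND m8 = False AND True = False

m5 = True; m15 = False; m17 = False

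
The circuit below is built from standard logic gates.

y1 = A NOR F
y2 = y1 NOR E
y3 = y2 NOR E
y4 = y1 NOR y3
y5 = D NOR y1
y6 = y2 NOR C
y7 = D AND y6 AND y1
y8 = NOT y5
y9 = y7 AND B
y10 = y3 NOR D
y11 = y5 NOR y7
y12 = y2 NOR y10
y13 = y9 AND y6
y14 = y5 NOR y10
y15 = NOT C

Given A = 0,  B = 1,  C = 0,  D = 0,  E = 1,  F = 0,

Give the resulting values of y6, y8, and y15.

y1 = A NOR F = 0 NOR 0 = 1
y2 = y1 NOR E = 1 NOR 1 = 0
y5 = D NOR y1 = 0 NOR 1 = 0
y6 = y2 NOR C = 0 NOR 0 = 1
y8 = NOT y5 = NOT 0 = 1
y15 = NOT C = NOT 0 = 1

y6 = 1; y8 = 1; y15 = 1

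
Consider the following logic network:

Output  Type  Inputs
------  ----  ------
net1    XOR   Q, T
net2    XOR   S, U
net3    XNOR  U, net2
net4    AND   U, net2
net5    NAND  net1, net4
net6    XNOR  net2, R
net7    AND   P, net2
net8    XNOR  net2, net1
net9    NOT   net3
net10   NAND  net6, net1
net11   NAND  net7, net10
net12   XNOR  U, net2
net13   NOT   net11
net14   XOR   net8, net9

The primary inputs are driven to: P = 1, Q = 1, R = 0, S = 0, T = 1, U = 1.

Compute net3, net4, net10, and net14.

net1 = Q XOR T = 1 XOR 1 = 0
net2 = S XOR U = 0 XOR 1 = 1
net3 = U XNOR net2 = 1 XNOR 1 = 1
net4 = U AND net2 = 1 AND 1 = 1
net6 = net2 XNOR R = 1 XNOR 0 = 0
net8 = net2 XNOR net1 = 1 XNOR 0 = 0
net9 = NOT net3 = NOT 1 = 0
net10 = net6 NAND net1 = 0 NAND 0 = 1
net14 = net8 XOR net9 = 0 XOR 0 = 0

net3 = 1  net4 = 1  net10 = 1  net14 = 0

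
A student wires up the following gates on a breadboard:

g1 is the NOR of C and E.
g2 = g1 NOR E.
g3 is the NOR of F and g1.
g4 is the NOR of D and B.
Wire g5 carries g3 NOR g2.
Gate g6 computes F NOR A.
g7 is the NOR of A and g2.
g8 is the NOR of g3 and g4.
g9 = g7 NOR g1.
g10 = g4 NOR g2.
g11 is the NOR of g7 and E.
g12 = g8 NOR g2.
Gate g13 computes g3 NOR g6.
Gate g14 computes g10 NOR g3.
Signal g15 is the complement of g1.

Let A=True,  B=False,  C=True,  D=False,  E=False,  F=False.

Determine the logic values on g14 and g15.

g14 = False, g15 = True

g1 = C NOR E = True NOR False = False
g2 = g1 NOR E = False NOR False = True
g3 = F NOR g1 = False NOR False = True
g4 = D NOR B = False NOR False = True
g10 = g4 NOR g2 = True NOR True = False
g14 = g10 NOR g3 = False NOR True = False
g15 = NOT g1 = NOT False = True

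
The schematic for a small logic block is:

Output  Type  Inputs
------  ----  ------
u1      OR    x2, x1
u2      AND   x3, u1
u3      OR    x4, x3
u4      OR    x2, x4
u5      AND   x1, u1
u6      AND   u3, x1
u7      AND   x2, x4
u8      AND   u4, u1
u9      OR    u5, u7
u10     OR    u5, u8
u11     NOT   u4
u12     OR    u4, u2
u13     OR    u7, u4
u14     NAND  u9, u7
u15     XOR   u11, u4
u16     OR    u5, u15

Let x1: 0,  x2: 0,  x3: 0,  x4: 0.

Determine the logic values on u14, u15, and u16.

u1 = x2 OR x1 = 0 OR 0 = 0
u4 = x2 OR x4 = 0 OR 0 = 0
u5 = x1 AND u1 = 0 AND 0 = 0
u7 = x2 AND x4 = 0 AND 0 = 0
u9 = u5 OR u7 = 0 OR 0 = 0
u11 = NOT u4 = NOT 0 = 1
u14 = u9 NAND u7 = 0 NAND 0 = 1
u15 = u11 XOR u4 = 1 XOR 0 = 1
u16 = u5 OR u15 = 0 OR 1 = 1

u14 = 1; u15 = 1; u16 = 1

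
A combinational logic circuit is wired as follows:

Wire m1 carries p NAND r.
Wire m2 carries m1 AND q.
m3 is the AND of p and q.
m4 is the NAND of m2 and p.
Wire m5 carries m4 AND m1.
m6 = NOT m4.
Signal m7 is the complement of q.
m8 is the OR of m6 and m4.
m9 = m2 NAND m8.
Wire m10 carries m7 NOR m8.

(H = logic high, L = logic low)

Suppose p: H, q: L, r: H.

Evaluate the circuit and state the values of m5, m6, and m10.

m5 = L  m6 = L  m10 = L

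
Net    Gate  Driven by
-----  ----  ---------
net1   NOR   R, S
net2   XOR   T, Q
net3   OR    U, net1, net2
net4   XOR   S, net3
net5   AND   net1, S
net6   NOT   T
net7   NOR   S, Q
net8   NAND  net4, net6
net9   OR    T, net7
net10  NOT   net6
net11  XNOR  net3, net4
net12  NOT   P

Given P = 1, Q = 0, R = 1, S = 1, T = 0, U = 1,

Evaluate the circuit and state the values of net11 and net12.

net1 = R NOR S = 1 NOR 1 = 0
net2 = T XOR Q = 0 XOR 0 = 0
net3 = U OR net1 OR net2 = 1 OR 0 OR 0 = 1
net4 = S XOR net3 = 1 XOR 1 = 0
net11 = net3 XNOR net4 = 1 XNOR 0 = 0
net12 = NOT P = NOT 1 = 0

net11 = 0, net12 = 0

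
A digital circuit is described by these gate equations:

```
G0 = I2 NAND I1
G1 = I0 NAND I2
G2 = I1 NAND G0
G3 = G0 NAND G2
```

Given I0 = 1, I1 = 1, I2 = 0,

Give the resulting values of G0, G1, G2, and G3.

G0 = I2 NAND I1 = 0 NAND 1 = 1
G1 = I0 NAND I2 = 1 NAND 0 = 1
G2 = I1 NAND G0 = 1 NAND 1 = 0
G3 = G0 NAND G2 = 1 NAND 0 = 1

G0 = 1; G1 = 1; G2 = 0; G3 = 1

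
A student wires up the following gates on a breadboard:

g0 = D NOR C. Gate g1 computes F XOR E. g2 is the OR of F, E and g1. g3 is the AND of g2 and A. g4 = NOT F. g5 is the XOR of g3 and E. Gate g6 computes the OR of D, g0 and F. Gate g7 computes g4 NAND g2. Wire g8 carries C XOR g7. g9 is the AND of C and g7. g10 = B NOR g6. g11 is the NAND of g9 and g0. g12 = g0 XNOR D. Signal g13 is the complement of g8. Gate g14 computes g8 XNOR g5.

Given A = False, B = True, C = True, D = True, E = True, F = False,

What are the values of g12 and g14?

g0 = D NOR C = True NOR True = False
g1 = F XOR E = False XOR True = True
g2 = F OR E OR g1 = False OR True OR True = True
g3 = g2 AND A = True AND False = False
g4 = NOT F = NOT False = True
g5 = g3 XOR E = False XOR True = True
g7 = g4 NAND g2 = True NAND True = False
g8 = C XOR g7 = True XOR False = True
g12 = g0 XNOR D = False XNOR True = False
g14 = g8 XNOR g5 = True XNOR True = True

g12 = False, g14 = True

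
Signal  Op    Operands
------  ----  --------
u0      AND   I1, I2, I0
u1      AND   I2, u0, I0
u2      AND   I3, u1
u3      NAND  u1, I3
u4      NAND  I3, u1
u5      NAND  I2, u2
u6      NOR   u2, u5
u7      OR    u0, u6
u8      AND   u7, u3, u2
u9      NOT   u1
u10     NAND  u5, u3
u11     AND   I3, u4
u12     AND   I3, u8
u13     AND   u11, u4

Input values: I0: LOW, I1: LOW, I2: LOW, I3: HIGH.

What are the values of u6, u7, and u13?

u6 = LOW  u7 = LOW  u13 = HIGH

u0 = I1 AND I2 AND I0 = LOW AND LOW AND LOW = LOW
u1 = I2 AND u0 AND I0 = LOW AND LOW AND LOW = LOW
u2 = I3 AND u1 = HIGH AND LOW = LOW
u4 = I3 NAND u1 = HIGH NAND LOW = HIGH
u5 = I2 NAND u2 = LOW NAND LOW = HIGH
u6 = u2 NOR u5 = LOW NOR HIGH = LOW
u7 = u0 OR u6 = LOW OR LOW = LOW
u11 = I3 AND u4 = HIGH AND HIGH = HIGH
u13 = u11 AND u4 = HIGH AND HIGH = HIGH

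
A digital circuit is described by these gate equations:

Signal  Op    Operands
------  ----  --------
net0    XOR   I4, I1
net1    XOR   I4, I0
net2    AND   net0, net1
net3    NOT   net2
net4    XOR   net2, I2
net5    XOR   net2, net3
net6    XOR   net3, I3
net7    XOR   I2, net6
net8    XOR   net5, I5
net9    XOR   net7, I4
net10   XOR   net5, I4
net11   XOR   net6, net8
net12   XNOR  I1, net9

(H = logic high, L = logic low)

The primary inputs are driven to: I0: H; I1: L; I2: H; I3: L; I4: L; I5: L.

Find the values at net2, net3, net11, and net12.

net2 = L, net3 = H, net11 = L, net12 = H

net0 = I4 XOR I1 = L XOR L = L
net1 = I4 XOR I0 = L XOR H = H
net2 = net0 AND net1 = L AND H = L
net3 = NOT net2 = NOT L = H
net5 = net2 XOR net3 = L XOR H = H
net6 = net3 XOR I3 = H XOR L = H
net7 = I2 XOR net6 = H XOR H = L
net8 = net5 XOR I5 = H XOR L = H
net9 = net7 XOR I4 = L XOR L = L
net11 = net6 XOR net8 = H XOR H = L
net12 = I1 XNOR net9 = L XNOR L = H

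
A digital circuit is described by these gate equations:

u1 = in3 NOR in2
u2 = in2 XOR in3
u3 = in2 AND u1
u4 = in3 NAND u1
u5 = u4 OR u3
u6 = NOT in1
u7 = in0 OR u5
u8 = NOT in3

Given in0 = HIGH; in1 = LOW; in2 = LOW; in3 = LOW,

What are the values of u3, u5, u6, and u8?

u1 = in3 NOR in2 = LOW NOR LOW = HIGH
u3 = in2 AND u1 = LOW AND HIGH = LOW
u4 = in3 NAND u1 = LOW NAND HIGH = HIGH
u5 = u4 OR u3 = HIGH OR LOW = HIGH
u6 = NOT in1 = NOT LOW = HIGH
u8 = NOT in3 = NOT LOW = HIGH

u3 = LOW  u5 = HIGH  u6 = HIGH  u8 = HIGH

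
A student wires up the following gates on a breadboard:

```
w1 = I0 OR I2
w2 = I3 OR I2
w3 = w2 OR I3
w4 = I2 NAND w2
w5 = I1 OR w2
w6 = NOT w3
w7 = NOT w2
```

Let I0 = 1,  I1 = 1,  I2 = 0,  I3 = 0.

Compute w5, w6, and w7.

w5 = 1; w6 = 1; w7 = 1

w2 = I3 OR I2 = 0 OR 0 = 0
w3 = w2 OR I3 = 0 OR 0 = 0
w5 = I1 OR w2 = 1 OR 0 = 1
w6 = NOT w3 = NOT 0 = 1
w7 = NOT w2 = NOT 0 = 1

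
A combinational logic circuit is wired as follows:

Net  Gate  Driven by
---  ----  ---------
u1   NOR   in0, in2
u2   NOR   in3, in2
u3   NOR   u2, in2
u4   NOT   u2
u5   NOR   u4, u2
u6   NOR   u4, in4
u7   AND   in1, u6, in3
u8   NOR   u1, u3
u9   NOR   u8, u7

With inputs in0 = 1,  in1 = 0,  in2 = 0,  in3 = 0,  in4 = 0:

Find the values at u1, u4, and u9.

u1 = 0, u4 = 0, u9 = 0

u1 = in0 NOR in2 = 1 NOR 0 = 0
u2 = in3 NOR in2 = 0 NOR 0 = 1
u3 = u2 NOR in2 = 1 NOR 0 = 0
u4 = NOT u2 = NOT 1 = 0
u6 = u4 NOR in4 = 0 NOR 0 = 1
u7 = in1 AND u6 AND in3 = 0 AND 1 AND 0 = 0
u8 = u1 NOR u3 = 0 NOR 0 = 1
u9 = u8 NOR u7 = 1 NOR 0 = 0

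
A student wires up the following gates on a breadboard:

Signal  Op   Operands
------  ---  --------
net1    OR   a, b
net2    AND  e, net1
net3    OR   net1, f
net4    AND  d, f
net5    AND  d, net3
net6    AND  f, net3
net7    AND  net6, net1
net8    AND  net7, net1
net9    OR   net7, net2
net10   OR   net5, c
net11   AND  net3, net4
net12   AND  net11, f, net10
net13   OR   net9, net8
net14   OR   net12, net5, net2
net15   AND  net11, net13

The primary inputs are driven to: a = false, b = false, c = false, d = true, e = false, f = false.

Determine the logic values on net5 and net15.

net1 = a OR b = false OR false = false
net2 = e AND net1 = false AND false = false
net3 = net1 OR f = false OR false = false
net4 = d AND f = true AND false = false
net5 = d AND net3 = true AND false = false
net6 = f AND net3 = false AND false = false
net7 = net6 AND net1 = false AND false = false
net8 = net7 AND net1 = false AND false = false
net9 = net7 OR net2 = false OR false = false
net11 = net3 AND net4 = false AND false = false
net13 = net9 OR net8 = false OR false = false
net15 = net11 AND net13 = false AND false = false

net5 = false, net15 = false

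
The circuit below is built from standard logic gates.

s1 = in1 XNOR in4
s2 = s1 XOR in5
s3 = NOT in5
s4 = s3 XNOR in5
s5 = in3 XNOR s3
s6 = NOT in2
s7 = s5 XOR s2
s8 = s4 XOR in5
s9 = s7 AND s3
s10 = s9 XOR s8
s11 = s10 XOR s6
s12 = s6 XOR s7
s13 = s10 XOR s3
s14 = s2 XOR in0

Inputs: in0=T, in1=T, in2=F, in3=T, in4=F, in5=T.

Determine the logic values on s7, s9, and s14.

s7 = T, s9 = F, s14 = F

s1 = in1 XNOR in4 = T XNOR F = F
s2 = s1 XOR in5 = F XOR T = T
s3 = NOT in5 = NOT T = F
s5 = in3 XNOR s3 = T XNOR F = F
s7 = s5 XOR s2 = F XOR T = T
s9 = s7 AND s3 = T AND F = F
s14 = s2 XOR in0 = T XOR T = F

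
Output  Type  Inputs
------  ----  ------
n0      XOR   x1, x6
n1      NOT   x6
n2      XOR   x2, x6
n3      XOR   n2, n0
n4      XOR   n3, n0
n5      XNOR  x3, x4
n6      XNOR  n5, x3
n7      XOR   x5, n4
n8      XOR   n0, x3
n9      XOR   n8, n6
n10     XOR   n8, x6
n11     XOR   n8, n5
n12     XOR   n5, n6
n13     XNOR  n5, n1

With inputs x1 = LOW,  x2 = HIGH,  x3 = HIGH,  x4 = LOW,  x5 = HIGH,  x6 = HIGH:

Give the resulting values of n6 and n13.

n1 = NOT x6 = NOT HIGH = LOW
n5 = x3 XNOR x4 = HIGH XNOR LOW = LOW
n6 = n5 XNOR x3 = LOW XNOR HIGH = LOW
n13 = n5 XNOR n1 = LOW XNOR LOW = HIGH

n6 = LOW  n13 = HIGH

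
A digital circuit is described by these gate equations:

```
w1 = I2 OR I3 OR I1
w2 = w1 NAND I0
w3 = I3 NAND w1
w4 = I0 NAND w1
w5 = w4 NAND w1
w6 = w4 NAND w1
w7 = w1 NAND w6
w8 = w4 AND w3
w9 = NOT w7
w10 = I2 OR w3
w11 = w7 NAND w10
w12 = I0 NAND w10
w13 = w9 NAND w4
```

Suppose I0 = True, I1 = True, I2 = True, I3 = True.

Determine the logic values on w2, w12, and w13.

w2 = False, w12 = False, w13 = True

w1 = I2 OR I3 OR I1 = True OR True OR True = True
w2 = w1 NAND I0 = True NAND True = False
w3 = I3 NAND w1 = True NAND True = False
w4 = I0 NAND w1 = True NAND True = False
w6 = w4 NAND w1 = False NAND True = True
w7 = w1 NAND w6 = True NAND True = False
w9 = NOT w7 = NOT False = True
w10 = I2 OR w3 = True OR False = True
w12 = I0 NAND w10 = True NAND True = False
w13 = w9 NAND w4 = True NAND False = True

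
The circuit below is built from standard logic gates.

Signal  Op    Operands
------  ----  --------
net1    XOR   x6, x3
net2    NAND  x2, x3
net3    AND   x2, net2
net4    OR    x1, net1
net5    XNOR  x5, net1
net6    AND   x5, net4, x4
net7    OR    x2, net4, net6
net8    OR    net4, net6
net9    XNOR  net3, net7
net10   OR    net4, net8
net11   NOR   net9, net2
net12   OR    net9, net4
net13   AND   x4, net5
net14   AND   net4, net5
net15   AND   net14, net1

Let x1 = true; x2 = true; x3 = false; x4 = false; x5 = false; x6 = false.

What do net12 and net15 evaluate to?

net12 = true  net15 = false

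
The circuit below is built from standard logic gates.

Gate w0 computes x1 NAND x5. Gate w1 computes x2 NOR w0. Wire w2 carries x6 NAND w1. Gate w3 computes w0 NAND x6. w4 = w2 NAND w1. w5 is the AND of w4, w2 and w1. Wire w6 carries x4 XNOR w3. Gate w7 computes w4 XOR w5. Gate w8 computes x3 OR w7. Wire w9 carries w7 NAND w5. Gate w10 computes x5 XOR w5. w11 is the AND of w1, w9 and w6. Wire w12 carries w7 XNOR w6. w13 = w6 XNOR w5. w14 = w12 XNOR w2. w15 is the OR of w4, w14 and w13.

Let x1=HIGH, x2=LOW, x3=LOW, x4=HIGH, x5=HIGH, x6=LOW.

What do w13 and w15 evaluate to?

w13 = LOW, w15 = LOW

w0 = x1 NAND x5 = HIGH NAND HIGH = LOW
w1 = x2 NOR w0 = LOW NOR LOW = HIGH
w2 = x6 NAND w1 = LOW NAND HIGH = HIGH
w3 = w0 NAND x6 = LOW NAND LOW = HIGH
w4 = w2 NAND w1 = HIGH NAND HIGH = LOW
w5 = w4 AND w2 AND w1 = LOW AND HIGH AND HIGH = LOW
w6 = x4 XNOR w3 = HIGH XNOR HIGH = HIGH
w7 = w4 XOR w5 = LOW XOR LOW = LOW
w12 = w7 XNOR w6 = LOW XNOR HIGH = LOW
w13 = w6 XNOR w5 = HIGH XNOR LOW = LOW
w14 = w12 XNOR w2 = LOW XNOR HIGH = LOW
w15 = w4 OR w14 OR w13 = LOW OR LOW OR LOW = LOW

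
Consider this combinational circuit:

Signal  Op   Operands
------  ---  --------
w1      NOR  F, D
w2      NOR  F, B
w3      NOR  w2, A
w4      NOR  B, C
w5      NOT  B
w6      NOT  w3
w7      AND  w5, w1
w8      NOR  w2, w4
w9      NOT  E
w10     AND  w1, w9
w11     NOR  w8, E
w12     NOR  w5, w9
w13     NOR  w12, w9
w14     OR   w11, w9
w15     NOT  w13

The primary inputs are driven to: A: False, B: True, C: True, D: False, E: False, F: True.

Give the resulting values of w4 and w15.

w4 = False, w15 = True

w4 = B NOR C = True NOR True = False
w5 = NOT B = NOT True = False
w9 = NOT E = NOT False = True
w12 = w5 NOR w9 = False NOR True = False
w13 = w12 NOR w9 = False NOR True = False
w15 = NOT w13 = NOT False = True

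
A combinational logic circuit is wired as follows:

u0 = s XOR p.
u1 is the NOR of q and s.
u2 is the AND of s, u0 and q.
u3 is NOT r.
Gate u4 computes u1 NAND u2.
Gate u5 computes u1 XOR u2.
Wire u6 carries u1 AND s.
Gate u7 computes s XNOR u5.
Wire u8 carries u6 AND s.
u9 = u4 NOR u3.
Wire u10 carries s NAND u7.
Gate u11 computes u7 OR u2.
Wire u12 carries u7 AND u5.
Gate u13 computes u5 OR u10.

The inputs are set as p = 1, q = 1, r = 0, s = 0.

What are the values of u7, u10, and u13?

u0 = s XOR p = 0 XOR 1 = 1
u1 = q NOR s = 1 NOR 0 = 0
u2 = s AND u0 AND q = 0 AND 1 AND 1 = 0
u5 = u1 XOR u2 = 0 XOR 0 = 0
u7 = s XNOR u5 = 0 XNOR 0 = 1
u10 = s NAND u7 = 0 NAND 1 = 1
u13 = u5 OR u10 = 0 OR 1 = 1

u7 = 1, u10 = 1, u13 = 1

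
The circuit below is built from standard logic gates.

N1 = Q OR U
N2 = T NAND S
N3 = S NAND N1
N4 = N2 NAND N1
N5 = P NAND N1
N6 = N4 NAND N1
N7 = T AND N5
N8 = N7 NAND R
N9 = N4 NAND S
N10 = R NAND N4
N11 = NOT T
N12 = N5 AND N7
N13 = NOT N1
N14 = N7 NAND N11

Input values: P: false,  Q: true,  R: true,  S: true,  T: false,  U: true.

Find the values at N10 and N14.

N10 = true  N14 = true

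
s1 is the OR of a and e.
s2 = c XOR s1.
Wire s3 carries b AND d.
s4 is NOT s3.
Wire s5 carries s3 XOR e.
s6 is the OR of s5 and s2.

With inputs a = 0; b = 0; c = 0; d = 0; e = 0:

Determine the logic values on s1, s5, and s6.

s1 = a OR e = 0 OR 0 = 0
s2 = c XOR s1 = 0 XOR 0 = 0
s3 = b AND d = 0 AND 0 = 0
s5 = s3 XOR e = 0 XOR 0 = 0
s6 = s5 OR s2 = 0 OR 0 = 0

s1 = 0  s5 = 0  s6 = 0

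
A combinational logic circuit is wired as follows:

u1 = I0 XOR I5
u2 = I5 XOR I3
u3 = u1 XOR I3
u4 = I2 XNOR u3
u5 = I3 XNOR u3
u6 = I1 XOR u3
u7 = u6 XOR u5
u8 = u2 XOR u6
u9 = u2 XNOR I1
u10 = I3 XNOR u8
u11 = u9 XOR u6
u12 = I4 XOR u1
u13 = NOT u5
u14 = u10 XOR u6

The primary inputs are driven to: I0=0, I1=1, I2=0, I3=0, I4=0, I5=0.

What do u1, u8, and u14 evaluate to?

u1 = I0 XOR I5 = 0 XOR 0 = 0
u2 = I5 XOR I3 = 0 XOR 0 = 0
u3 = u1 XOR I3 = 0 XOR 0 = 0
u6 = I1 XOR u3 = 1 XOR 0 = 1
u8 = u2 XOR u6 = 0 XOR 1 = 1
u10 = I3 XNOR u8 = 0 XNOR 1 = 0
u14 = u10 XOR u6 = 0 XOR 1 = 1

u1 = 0; u8 = 1; u14 = 1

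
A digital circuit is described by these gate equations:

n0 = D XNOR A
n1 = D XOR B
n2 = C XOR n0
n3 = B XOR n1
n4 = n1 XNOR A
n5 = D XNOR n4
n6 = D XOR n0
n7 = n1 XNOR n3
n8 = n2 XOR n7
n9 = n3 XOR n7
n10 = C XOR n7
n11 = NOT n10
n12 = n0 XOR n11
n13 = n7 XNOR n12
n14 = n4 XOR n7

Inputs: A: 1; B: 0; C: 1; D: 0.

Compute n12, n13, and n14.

n12 = 1  n13 = 1  n14 = 1

n0 = D XNOR A = 0 XNOR 1 = 0
n1 = D XOR B = 0 XOR 0 = 0
n3 = B XOR n1 = 0 XOR 0 = 0
n4 = n1 XNOR A = 0 XNOR 1 = 0
n7 = n1 XNOR n3 = 0 XNOR 0 = 1
n10 = C XOR n7 = 1 XOR 1 = 0
n11 = NOT n10 = NOT 0 = 1
n12 = n0 XOR n11 = 0 XOR 1 = 1
n13 = n7 XNOR n12 = 1 XNOR 1 = 1
n14 = n4 XOR n7 = 0 XOR 1 = 1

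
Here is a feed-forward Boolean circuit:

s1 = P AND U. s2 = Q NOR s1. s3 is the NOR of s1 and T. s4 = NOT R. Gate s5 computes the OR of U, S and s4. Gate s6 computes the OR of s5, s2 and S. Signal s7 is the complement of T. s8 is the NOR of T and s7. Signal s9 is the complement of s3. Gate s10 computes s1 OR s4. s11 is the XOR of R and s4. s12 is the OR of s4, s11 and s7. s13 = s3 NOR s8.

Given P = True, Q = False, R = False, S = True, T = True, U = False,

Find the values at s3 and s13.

s3 = False  s13 = True

s1 = P AND U = True AND False = False
s3 = s1 NOR T = False NOR True = False
s7 = NOT T = NOT True = False
s8 = T NOR s7 = True NOR False = False
s13 = s3 NOR s8 = False NOR False = True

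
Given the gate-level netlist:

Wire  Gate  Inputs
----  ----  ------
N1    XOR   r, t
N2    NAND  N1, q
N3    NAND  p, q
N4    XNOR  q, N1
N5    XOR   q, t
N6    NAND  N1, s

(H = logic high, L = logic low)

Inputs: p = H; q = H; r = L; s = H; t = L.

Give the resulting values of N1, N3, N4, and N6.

N1 = r XOR t = L XOR L = L
N3 = p NAND q = H NAND H = L
N4 = q XNOR N1 = H XNOR L = L
N6 = N1 NAND s = L NAND H = H

N1 = L, N3 = L, N4 = L, N6 = H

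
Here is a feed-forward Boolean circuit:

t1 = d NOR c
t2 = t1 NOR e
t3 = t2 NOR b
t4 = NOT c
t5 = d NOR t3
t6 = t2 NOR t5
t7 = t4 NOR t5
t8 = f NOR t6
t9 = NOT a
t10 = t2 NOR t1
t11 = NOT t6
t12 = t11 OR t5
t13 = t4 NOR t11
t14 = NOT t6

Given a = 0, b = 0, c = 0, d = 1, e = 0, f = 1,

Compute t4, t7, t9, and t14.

t1 = d NOR c = 1 NOR 0 = 0
t2 = t1 NOR e = 0 NOR 0 = 1
t3 = t2 NOR b = 1 NOR 0 = 0
t4 = NOT c = NOT 0 = 1
t5 = d NOR t3 = 1 NOR 0 = 0
t6 = t2 NOR t5 = 1 NOR 0 = 0
t7 = t4 NOR t5 = 1 NOR 0 = 0
t9 = NOT a = NOT 0 = 1
t14 = NOT t6 = NOT 0 = 1

t4 = 1, t7 = 0, t9 = 1, t14 = 1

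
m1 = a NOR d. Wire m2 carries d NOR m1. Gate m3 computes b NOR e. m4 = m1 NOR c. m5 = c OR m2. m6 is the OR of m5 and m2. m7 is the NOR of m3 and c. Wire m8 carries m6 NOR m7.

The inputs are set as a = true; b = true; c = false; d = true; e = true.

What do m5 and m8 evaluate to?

m5 = false; m8 = false

m1 = a NOR d = true NOR true = false
m2 = d NOR m1 = true NOR false = false
m3 = b NOR e = true NOR true = false
m5 = c OR m2 = false OR false = false
m6 = m5 OR m2 = false OR false = false
m7 = m3 NOR c = false NOR false = true
m8 = m6 NOR m7 = false NOR true = false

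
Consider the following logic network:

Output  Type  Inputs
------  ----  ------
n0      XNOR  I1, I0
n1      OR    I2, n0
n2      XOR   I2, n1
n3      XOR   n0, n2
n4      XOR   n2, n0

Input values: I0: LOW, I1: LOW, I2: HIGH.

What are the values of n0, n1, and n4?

n0 = HIGH, n1 = HIGH, n4 = HIGH

n0 = I1 XNOR I0 = LOW XNOR LOW = HIGH
n1 = I2 OR n0 = HIGH OR HIGH = HIGH
n2 = I2 XOR n1 = HIGH XOR HIGH = LOW
n4 = n2 XOR n0 = LOW XOR HIGH = HIGH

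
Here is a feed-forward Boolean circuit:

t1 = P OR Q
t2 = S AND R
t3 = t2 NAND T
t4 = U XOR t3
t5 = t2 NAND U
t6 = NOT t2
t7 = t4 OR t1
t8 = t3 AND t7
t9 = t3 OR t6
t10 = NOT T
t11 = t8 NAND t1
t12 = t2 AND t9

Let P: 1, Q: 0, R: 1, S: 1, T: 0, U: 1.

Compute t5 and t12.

t5 = 0, t12 = 1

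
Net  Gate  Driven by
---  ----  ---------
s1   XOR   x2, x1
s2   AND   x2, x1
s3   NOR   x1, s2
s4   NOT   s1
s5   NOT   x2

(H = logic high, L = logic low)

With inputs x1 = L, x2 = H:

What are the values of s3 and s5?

s2 = x2 AND x1 = H AND L = L
s3 = x1 NOR s2 = L NOR L = H
s5 = NOT x2 = NOT H = L

s3 = H  s5 = L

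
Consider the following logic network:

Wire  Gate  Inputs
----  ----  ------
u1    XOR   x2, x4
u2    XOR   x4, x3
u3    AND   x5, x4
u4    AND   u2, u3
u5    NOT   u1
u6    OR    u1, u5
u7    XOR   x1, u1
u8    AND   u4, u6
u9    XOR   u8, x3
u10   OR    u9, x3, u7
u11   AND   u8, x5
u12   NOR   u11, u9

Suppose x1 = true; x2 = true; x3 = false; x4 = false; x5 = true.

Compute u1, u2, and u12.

u1 = true; u2 = false; u12 = true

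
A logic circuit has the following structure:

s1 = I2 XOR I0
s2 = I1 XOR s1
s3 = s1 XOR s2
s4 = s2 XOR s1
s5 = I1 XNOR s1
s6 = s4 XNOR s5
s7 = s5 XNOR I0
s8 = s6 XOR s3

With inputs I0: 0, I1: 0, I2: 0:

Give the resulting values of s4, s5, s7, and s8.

s4 = 0  s5 = 1  s7 = 0  s8 = 0

s1 = I2 XOR I0 = 0 XOR 0 = 0
s2 = I1 XOR s1 = 0 XOR 0 = 0
s3 = s1 XOR s2 = 0 XOR 0 = 0
s4 = s2 XOR s1 = 0 XOR 0 = 0
s5 = I1 XNOR s1 = 0 XNOR 0 = 1
s6 = s4 XNOR s5 = 0 XNOR 1 = 0
s7 = s5 XNOR I0 = 1 XNOR 0 = 0
s8 = s6 XOR s3 = 0 XOR 0 = 0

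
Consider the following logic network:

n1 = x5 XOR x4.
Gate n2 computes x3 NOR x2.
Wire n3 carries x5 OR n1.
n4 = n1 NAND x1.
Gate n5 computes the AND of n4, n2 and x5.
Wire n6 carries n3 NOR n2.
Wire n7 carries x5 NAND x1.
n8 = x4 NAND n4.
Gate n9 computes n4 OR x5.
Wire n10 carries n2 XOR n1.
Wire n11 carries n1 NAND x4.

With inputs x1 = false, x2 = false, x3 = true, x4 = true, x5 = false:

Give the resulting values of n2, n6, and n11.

n1 = x5 XOR x4 = false XOR true = true
n2 = x3 NOR x2 = true NOR false = false
n3 = x5 OR n1 = false OR true = true
n6 = n3 NOR n2 = true NOR false = false
n11 = n1 NAND x4 = true NAND true = false

n2 = false, n6 = false, n11 = false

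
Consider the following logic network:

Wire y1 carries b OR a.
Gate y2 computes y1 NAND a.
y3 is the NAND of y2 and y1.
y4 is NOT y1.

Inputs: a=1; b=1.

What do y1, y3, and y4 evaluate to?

y1 = b OR a = 1 OR 1 = 1
y2 = y1 NAND a = 1 NAND 1 = 0
y3 = y2 NAND y1 = 0 NAND 1 = 1
y4 = NOT y1 = NOT 1 = 0

y1 = 1, y3 = 1, y4 = 0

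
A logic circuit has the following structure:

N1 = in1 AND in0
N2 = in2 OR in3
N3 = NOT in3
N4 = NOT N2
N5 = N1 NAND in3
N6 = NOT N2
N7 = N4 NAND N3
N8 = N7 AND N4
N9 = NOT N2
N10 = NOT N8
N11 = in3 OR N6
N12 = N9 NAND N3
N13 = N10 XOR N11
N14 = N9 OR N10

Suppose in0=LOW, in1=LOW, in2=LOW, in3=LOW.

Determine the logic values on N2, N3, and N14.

N2 = LOW; N3 = HIGH; N14 = HIGH

N2 = in2 OR in3 = LOW OR LOW = LOW
N3 = NOT in3 = NOT LOW = HIGH
N4 = NOT N2 = NOT LOW = HIGH
N7 = N4 NAND N3 = HIGH NAND HIGH = LOW
N8 = N7 AND N4 = LOW AND HIGH = LOW
N9 = NOT N2 = NOT LOW = HIGH
N10 = NOT N8 = NOT LOW = HIGH
N14 = N9 OR N10 = HIGH OR HIGH = HIGH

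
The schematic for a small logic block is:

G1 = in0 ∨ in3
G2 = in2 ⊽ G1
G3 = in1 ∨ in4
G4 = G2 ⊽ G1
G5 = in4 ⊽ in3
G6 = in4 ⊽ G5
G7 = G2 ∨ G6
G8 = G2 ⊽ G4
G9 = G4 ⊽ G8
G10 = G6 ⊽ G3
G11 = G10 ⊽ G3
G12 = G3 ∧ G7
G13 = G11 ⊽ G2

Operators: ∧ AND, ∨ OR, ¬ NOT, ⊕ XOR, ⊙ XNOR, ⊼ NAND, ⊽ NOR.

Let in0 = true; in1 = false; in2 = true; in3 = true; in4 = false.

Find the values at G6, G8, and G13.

G6 = true, G8 = true, G13 = false

G1 = in0 OR in3 = true OR true = true
G2 = in2 NOR G1 = true NOR true = false
G3 = in1 OR in4 = false OR false = false
G4 = G2 NOR G1 = false NOR true = false
G5 = in4 NOR in3 = false NOR true = false
G6 = in4 NOR G5 = false NOR false = true
G8 = G2 NOR G4 = false NOR false = true
G10 = G6 NOR G3 = true NOR false = false
G11 = G10 NOR G3 = false NOR false = true
G13 = G11 NOR G2 = true NOR false = false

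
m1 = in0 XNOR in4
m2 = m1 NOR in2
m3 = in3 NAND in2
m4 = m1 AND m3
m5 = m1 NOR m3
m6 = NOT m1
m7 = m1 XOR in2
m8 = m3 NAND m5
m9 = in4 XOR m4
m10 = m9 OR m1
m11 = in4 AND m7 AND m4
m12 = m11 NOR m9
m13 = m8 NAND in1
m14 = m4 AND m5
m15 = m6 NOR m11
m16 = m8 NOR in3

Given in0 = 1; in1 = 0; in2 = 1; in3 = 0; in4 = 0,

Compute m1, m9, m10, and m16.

m1 = 0; m9 = 0; m10 = 0; m16 = 0

m1 = in0 XNOR in4 = 1 XNOR 0 = 0
m3 = in3 NAND in2 = 0 NAND 1 = 1
m4 = m1 AND m3 = 0 AND 1 = 0
m5 = m1 NOR m3 = 0 NOR 1 = 0
m8 = m3 NAND m5 = 1 NAND 0 = 1
m9 = in4 XOR m4 = 0 XOR 0 = 0
m10 = m9 OR m1 = 0 OR 0 = 0
m16 = m8 NOR in3 = 1 NOR 0 = 0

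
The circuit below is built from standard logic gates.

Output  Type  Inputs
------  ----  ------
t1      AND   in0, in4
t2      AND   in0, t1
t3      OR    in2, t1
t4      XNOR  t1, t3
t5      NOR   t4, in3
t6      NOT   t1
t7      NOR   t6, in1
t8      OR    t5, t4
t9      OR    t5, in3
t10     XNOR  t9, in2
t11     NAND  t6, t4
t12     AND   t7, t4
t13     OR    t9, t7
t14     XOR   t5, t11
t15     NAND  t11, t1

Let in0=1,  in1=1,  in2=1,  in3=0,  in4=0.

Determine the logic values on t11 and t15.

t1 = in0 AND in4 = 1 AND 0 = 0
t3 = in2 OR t1 = 1 OR 0 = 1
t4 = t1 XNOR t3 = 0 XNOR 1 = 0
t6 = NOT t1 = NOT 0 = 1
t11 = t6 NAND t4 = 1 NAND 0 = 1
t15 = t11 NAND t1 = 1 NAND 0 = 1

t11 = 1, t15 = 1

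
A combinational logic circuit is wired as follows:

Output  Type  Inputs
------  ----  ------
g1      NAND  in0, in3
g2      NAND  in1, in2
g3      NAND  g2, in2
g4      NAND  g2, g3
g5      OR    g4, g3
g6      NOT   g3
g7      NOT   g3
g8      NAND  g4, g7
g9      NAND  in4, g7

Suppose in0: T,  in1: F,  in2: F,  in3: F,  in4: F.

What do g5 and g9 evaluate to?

g5 = T; g9 = T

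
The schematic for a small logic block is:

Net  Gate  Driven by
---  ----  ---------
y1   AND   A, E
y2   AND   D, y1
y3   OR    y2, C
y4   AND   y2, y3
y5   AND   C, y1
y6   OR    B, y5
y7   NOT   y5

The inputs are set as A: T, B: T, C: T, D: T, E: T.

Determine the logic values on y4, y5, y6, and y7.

y4 = T  y5 = T  y6 = T  y7 = F

y1 = A AND E = T AND T = T
y2 = D AND y1 = T AND T = T
y3 = y2 OR C = T OR T = T
y4 = y2 AND y3 = T AND T = T
y5 = C AND y1 = T AND T = T
y6 = B OR y5 = T OR T = T
y7 = NOT y5 = NOT T = F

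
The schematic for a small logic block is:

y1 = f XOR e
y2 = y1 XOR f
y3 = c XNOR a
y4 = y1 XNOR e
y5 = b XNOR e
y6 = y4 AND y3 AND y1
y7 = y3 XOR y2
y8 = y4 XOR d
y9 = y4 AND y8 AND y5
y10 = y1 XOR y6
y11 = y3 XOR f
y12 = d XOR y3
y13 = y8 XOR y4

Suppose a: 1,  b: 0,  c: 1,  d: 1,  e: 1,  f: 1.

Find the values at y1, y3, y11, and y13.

y1 = 0, y3 = 1, y11 = 0, y13 = 1

y1 = f XOR e = 1 XOR 1 = 0
y3 = c XNOR a = 1 XNOR 1 = 1
y4 = y1 XNOR e = 0 XNOR 1 = 0
y8 = y4 XOR d = 0 XOR 1 = 1
y11 = y3 XOR f = 1 XOR 1 = 0
y13 = y8 XOR y4 = 1 XOR 0 = 1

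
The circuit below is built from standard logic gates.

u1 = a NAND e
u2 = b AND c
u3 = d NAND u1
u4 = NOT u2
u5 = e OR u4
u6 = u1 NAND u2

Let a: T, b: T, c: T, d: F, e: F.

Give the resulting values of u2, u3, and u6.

u1 = a NAND e = T NAND F = T
u2 = b AND c = T AND T = T
u3 = d NAND u1 = F NAND T = T
u6 = u1 NAND u2 = T NAND T = F

u2 = T, u3 = T, u6 = F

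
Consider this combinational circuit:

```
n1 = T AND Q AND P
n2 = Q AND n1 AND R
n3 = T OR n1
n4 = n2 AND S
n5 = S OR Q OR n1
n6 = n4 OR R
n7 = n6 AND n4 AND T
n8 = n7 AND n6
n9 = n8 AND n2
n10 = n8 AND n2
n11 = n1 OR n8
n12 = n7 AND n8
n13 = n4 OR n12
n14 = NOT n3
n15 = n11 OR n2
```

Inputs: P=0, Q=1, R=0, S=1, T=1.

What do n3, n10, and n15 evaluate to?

n3 = 1  n10 = 0  n15 = 0

n1 = T AND Q AND P = 1 AND 1 AND 0 = 0
n2 = Q AND n1 AND R = 1 AND 0 AND 0 = 0
n3 = T OR n1 = 1 OR 0 = 1
n4 = n2 AND S = 0 AND 1 = 0
n6 = n4 OR R = 0 OR 0 = 0
n7 = n6 AND n4 AND T = 0 AND 0 AND 1 = 0
n8 = n7 AND n6 = 0 AND 0 = 0
n10 = n8 AND n2 = 0 AND 0 = 0
n11 = n1 OR n8 = 0 OR 0 = 0
n15 = n11 OR n2 = 0 OR 0 = 0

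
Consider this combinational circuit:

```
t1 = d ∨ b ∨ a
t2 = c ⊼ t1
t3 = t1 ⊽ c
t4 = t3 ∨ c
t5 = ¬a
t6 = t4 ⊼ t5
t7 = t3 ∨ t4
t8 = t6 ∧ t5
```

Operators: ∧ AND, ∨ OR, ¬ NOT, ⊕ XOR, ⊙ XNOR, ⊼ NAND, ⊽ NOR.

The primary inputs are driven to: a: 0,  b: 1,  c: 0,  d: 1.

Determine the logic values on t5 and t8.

t5 = 1, t8 = 1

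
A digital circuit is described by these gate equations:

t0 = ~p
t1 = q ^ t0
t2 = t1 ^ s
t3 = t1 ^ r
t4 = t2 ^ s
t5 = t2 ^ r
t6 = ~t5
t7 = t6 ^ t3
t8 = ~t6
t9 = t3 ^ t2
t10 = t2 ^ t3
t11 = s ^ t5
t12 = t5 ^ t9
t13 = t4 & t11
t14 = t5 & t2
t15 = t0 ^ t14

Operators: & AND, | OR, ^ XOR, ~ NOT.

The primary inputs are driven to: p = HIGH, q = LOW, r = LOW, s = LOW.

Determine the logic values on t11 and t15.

t11 = LOW  t15 = LOW

t0 = NOT p = NOT HIGH = LOW
t1 = q XOR t0 = LOW XOR LOW = LOW
t2 = t1 XOR s = LOW XOR LOW = LOW
t5 = t2 XOR r = LOW XOR LOW = LOW
t11 = s XOR t5 = LOW XOR LOW = LOW
t14 = t5 AND t2 = LOW AND LOW = LOW
t15 = t0 XOR t14 = LOW XOR LOW = LOW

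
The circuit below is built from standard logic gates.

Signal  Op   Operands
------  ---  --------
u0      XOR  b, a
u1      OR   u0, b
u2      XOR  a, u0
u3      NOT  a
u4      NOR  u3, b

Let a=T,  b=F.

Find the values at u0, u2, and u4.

u0 = T  u2 = F  u4 = T

u0 = b XOR a = F XOR T = T
u2 = a XOR u0 = T XOR T = F
u3 = NOT a = NOT T = F
u4 = u3 NOR b = F NOR F = T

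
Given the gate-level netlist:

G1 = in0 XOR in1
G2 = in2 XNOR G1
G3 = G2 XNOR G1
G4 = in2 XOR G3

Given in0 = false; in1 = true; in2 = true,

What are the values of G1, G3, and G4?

G1 = true, G3 = true, G4 = false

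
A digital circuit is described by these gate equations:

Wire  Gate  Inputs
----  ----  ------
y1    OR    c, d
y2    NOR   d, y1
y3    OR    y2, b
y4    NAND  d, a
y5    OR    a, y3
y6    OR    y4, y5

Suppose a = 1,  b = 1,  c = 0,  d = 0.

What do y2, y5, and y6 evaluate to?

y2 = 1; y5 = 1; y6 = 1

y1 = c OR d = 0 OR 0 = 0
y2 = d NOR y1 = 0 NOR 0 = 1
y3 = y2 OR b = 1 OR 1 = 1
y4 = d NAND a = 0 NAND 1 = 1
y5 = a OR y3 = 1 OR 1 = 1
y6 = y4 OR y5 = 1 OR 1 = 1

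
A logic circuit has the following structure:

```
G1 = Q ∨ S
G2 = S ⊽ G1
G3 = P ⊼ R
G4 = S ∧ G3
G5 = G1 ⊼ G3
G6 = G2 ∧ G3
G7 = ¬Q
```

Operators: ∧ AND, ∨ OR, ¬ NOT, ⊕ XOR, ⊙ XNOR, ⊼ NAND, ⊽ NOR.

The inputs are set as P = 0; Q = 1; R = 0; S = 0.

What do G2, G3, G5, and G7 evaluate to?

G1 = Q OR S = 1 OR 0 = 1
G2 = S NOR G1 = 0 NOR 1 = 0
G3 = P NAND R = 0 NAND 0 = 1
G5 = G1 NAND G3 = 1 NAND 1 = 0
G7 = NOT Q = NOT 1 = 0

G2 = 0, G3 = 1, G5 = 0, G7 = 0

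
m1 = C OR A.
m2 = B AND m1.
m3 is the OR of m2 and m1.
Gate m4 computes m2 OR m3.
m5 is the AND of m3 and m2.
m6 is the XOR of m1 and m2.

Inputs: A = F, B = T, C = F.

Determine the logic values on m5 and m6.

m5 = F  m6 = F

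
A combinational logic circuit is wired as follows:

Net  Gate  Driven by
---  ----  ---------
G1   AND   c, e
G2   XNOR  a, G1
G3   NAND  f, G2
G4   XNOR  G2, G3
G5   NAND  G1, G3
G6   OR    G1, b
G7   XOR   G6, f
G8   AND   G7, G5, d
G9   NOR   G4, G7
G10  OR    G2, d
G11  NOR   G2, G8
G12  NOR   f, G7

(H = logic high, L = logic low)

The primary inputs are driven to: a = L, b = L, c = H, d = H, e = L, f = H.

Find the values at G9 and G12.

G9 = L; G12 = L

G1 = c AND e = H AND L = L
G2 = a XNOR G1 = L XNOR L = H
G3 = f NAND G2 = H NAND H = L
G4 = G2 XNOR G3 = H XNOR L = L
G6 = G1 OR b = L OR L = L
G7 = G6 XOR f = L XOR H = H
G9 = G4 NOR G7 = L NOR H = L
G12 = f NOR G7 = H NOR H = L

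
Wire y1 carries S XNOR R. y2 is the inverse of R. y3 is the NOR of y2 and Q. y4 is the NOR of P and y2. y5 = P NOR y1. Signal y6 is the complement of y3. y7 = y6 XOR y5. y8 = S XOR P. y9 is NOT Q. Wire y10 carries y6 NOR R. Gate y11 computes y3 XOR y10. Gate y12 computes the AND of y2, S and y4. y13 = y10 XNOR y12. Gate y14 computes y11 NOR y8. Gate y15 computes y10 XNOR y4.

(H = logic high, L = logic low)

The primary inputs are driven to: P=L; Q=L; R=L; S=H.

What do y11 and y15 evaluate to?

y11 = L  y15 = H

y2 = NOT R = NOT L = H
y3 = y2 NOR Q = H NOR L = L
y4 = P NOR y2 = L NOR H = L
y6 = NOT y3 = NOT L = H
y10 = y6 NOR R = H NOR L = L
y11 = y3 XOR y10 = L XOR L = L
y15 = y10 XNOR y4 = L XNOR L = H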